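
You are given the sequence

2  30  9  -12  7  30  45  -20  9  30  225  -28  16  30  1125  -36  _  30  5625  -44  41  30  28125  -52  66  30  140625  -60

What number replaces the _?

25

Taking every 4th term gives 4 separate tracks.
Stream A: 2, 7, 9, 16, ?, 41, 66 (a Fibonacci-like recurrence a_n = a_{n-1} + a_{n-2}).
Stream B: 30, 30, 30, 30, 30, 30, 30 (always 30).
Stream C: 9, 45, 225, 1125, 5625, 28125, 140625 (a geometric progression (common ratio 5)).
Stream D: -12, -20, -28, -36, -44, -52, -60 (arithmetic, step −8).
The gap is stream A's term 5; the rule gives 25.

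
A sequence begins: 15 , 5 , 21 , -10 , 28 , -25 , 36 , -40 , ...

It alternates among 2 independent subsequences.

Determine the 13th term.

66

Odd-indexed and even-indexed terms follow separate rules.
Subsequence A is 15, 21, 28, 36, which is triangular numbers n(n+1)/2 for n = 5, 6, ….
Subsequence B is 5, -10, -25, -40, which is arithmetic with common difference −15.
Term 13 comes from subsequence A (its 7th entry): 66.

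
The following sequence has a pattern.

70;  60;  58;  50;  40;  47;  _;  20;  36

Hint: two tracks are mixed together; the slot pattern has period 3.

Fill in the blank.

Reading positions in blocks of 3 reveals the pattern AAB — 2 tracks woven together.
Stream A is 70, 60, 50, 40, ?, 20, which is arithmetic, step −10.
Stream B is 58, 47, 36, which is arithmetic with common difference −11.
So the missing entry in stream A is 30.

30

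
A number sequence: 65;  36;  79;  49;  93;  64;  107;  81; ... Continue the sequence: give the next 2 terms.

121, 100

Taking every 2nd term gives 2 separate tracks.
Track A: 65, 79, 93, 107 (adding 14 each time).
Track B: 36, 49, 64, 81 (perfect squares starting at 6²).
Term 9 comes from track A (its 5th entry): 121.
Position 10 → track B, term 5 = 100.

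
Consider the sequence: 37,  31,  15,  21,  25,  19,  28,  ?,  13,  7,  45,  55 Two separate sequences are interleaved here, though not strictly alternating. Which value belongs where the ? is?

Reading positions in blocks of 4 reveals the pattern AABB — 2 tracks woven together.
Track A: 37, 31, 25, 19, 13, 7 (arithmetic, step −6).
Track B: 15, 21, 28, ?, 45, 55 (the triangular numbers T_5, T_6, …).
Filling track B at index 4 by its rule yields 36.

36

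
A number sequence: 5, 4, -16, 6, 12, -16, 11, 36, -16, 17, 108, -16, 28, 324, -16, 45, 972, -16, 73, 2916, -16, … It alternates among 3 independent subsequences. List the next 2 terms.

118, 8748

The terms cycle through 3 interleaved subsequences.
Track A: 5, 6, 11, 17, 28, 45, 73 (Fibonacci-style (each term is the sum of the two before it)).
Track B: 4, 12, 36, 108, 324, 972, 2916 (a geometric progression (common ratio 3)).
Track C: -16, -16, -16, -16, -16, -16, -16 (the constant sequence -16).
The 22nd slot belongs to track A; its 8th term is 118.
Term 23 comes from track B (its 8th entry): 8748.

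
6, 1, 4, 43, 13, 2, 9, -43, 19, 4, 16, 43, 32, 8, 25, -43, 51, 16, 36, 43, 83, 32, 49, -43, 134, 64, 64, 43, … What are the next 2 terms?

217, 128

Taking every 4th term gives 4 separate tracks.
Stream A is 6, 13, 19, 32, 51, 83, 134, which is a Fibonacci-like recurrence a_n = a_{n-1} + a_{n-2}.
Stream B is 1, 2, 4, 8, 16, 32, 64, which is successive powers of 2.
Stream C is 4, 9, 16, 25, 36, 49, 64, which is perfect squares starting at 2².
Stream D is 43, -43, 43, -43, 43, -43, 43, which is the oscillation 43·(−1)^(n+1).
Position 29 → stream A, term 8 = 217.
Position 30 → stream B, term 8 = 128.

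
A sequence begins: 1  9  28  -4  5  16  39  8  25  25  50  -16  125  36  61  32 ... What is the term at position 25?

Read the sequence 4 terms at a time; column i is its own pattern.
Track A = 1, 5, 25, 125: powers of 5.
Track B = 9, 16, 25, 36: perfect squares starting at 3².
Track C = 28, 39, 50, 61: arithmetic, step +11.
Track D = -4, 8, -16, 32: geometric with ratio -2.
Position 25 → track A, term 7 = 15625.

15625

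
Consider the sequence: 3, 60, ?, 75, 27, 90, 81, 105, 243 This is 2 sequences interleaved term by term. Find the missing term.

9

Taking every 2nd term gives 2 separate tracks.
Stream A = 3, ?, 27, 81, 243: geometric, ×3 each step.
Stream B = 60, 75, 90, 105: arithmetic with common difference +15.
So the missing entry in stream A is 9.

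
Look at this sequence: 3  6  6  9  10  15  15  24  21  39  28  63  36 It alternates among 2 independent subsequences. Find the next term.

102

Positions 1, 3, 5, … form one subsequence and positions 2, 4, 6, … form another.
Stream A is 3, 6, 10, 15, 21, 28, 36, which is triangular numbers n(n+1)/2 for n = 2, 3, ….
Stream B is 6, 9, 15, 24, 39, 63, which is Fibonacci-style (each term is the sum of the two before it).
Term 14 comes from stream B (its 7th entry): 102.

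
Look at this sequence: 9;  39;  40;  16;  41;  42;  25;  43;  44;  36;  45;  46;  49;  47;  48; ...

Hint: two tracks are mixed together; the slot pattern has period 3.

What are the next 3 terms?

Positions follow the repeating pattern ABB; grouping by letter gives 2 tracks.
Stream A = 9, 16, 25, 36, 49: the squares 3², 4², 5², ….
Stream B = 39, 40, 41, 42, 43, 44, 45, 46, 47, 48: linear: a_n = 38 + n.
Position 16 falls in stream A as its term 6, giving 64.
Position 17 → stream B, term 11 = 49.
Position 18 → stream B, term 12 = 50.

64, 49, 50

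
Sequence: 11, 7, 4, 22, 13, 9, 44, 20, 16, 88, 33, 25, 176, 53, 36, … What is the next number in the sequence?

352

Split by position mod 3 into 3 tracks.
Subsequence A: 11, 22, 44, 88, 176 — geometric with ratio 2.
Subsequence B: 7, 13, 20, 33, 53 — a Fibonacci-like recurrence a_n = a_{n-1} + a_{n-2}.
Subsequence C: 4, 9, 16, 25, 36 — perfect squares starting at 2².
Position 16 falls in subsequence A as its term 6, giving 352.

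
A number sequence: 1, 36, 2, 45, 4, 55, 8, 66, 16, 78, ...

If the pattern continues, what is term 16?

120

Split by position mod 2 into 2 tracks.
Subsequence A is 1, 2, 4, 8, 16, which is powers of 2.
Subsequence B is 36, 45, 55, 66, 78, which is the triangular numbers T_8, T_9, ….
The 16th slot belongs to subsequence B; its 8th term is 120.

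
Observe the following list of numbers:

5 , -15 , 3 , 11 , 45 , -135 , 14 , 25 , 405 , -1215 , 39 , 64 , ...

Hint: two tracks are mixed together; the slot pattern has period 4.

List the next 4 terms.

3645, -10935, 103, 167

Reading positions in blocks of 4 reveals the pattern AABB — 2 tracks woven together.
Track A: 5, -15, 45, -135, 405, -1215 — geometric with ratio -3.
Track B: 3, 11, 14, 25, 39, 64 — a Fibonacci-like recurrence a_n = a_{n-1} + a_{n-2}.
Term 13 comes from track A (its 7th entry): 3645.
Term 14 comes from track A (its 8th entry): -10935.
Term 15 comes from track B (its 7th entry): 103.
Position 16 → track B, term 8 = 167.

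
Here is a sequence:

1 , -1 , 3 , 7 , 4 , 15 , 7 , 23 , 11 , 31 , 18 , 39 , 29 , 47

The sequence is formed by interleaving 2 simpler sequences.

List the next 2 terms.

47, 55

Split by position mod 2 into 2 tracks.
Stream A: 1, 3, 4, 7, 11, 18, 29. A Fibonacci-like recurrence a_n = a_{n-1} + a_{n-2}.
Stream B: -1, 7, 15, 23, 31, 39, 47. Arithmetic, step +8.
The 15th slot belongs to stream A; its 8th term is 47.
Term 16 comes from stream B (its 8th entry): 55.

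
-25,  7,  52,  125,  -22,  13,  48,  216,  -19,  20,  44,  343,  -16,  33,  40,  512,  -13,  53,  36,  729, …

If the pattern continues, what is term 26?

Read the sequence 4 terms at a time; column i is its own pattern.
Track A: -25, -22, -19, -16, -13 (linear: a_n = -28 + 3·n).
Track B: 7, 13, 20, 33, 53 (each term equals the sum of the previous two).
Track C: 52, 48, 44, 40, 36 (linear: a_n = 56 − 4·n).
Track D: 125, 216, 343, 512, 729 (the cubes 5³, 6³, 7³, …).
Position 26 falls in track B as its term 7, giving 139.

139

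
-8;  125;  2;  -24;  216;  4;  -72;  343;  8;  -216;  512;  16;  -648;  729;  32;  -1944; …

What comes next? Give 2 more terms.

1000, 64

Split by position mod 3 into 3 tracks.
Track A = -8, -24, -72, -216, -648, -1944: geometric with ratio 3.
Track B = 125, 216, 343, 512, 729: consecutive cubes n³ from n = 5.
Track C = 2, 4, 8, 16, 32: powers of 2.
Position 17 → track B, term 6 = 1000.
The 18th slot belongs to track C; its 6th term is 64.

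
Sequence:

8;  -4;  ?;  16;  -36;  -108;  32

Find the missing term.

Positions follow the repeating pattern ABB; grouping by letter gives 2 tracks.
Subsequence A: 8, 16, 32. Successive powers of 2.
Subsequence B: -4, ?, -36, -108. A geometric progression (common ratio 3).
Subsequence B's pattern makes the blank -12.

-12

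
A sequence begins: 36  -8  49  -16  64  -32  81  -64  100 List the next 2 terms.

-128, 121

Positions 1, 3, 5, … form one subsequence and positions 2, 4, 6, … form another.
Track A: 36, 49, 64, 81, 100 — perfect squares starting at 6².
Track B: -8, -16, -32, -64 — multiplying by 2 each time.
The 10th slot belongs to track B; its 5th term is -128.
Position 11 falls in track A as its term 6, giving 121.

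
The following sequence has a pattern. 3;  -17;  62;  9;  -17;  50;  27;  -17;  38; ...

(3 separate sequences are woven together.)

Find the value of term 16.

729

The terms cycle through 3 interleaved subsequences.
Subsequence A is 3, 9, 27, which is powers of 3.
Subsequence B is -17, -17, -17, which is always -17.
Subsequence C is 62, 50, 38, which is arithmetic, step −12.
Position 16 → subsequence A, term 6 = 729.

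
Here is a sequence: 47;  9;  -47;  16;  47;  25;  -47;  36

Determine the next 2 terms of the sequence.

Split by position mod 2 into 2 tracks.
Track A: 47, -47, 47, -47. Oscillating between 47 and -47.
Track B: 9, 16, 25, 36. The squares 3², 4², 5², ….
Position 9 falls in track A as its term 5, giving 47.
The 10th slot belongs to track B; its 5th term is 49.

47, 49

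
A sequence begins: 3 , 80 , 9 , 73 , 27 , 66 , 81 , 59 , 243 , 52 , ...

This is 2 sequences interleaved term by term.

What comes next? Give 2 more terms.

729, 45

The terms cycle through 2 interleaved subsequences.
Track A: 3, 9, 27, 81, 243 (powers of 3).
Track B: 80, 73, 66, 59, 52 (subtracting 7 each time).
Position 11 falls in track A as its term 6, giving 729.
The 12th slot belongs to track B; its 6th term is 45.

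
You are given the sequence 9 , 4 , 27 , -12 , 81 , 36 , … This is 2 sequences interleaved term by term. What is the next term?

Taking every 2nd term gives 2 separate tracks.
Subsequence A: 9, 27, 81. Successive powers of 3.
Subsequence B: 4, -12, 36. Geometric with ratio -3.
The 7th slot belongs to subsequence A; its 4th term is 243.

243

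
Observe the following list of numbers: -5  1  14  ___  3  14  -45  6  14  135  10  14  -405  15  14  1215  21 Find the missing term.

Split by position mod 3: positions 1, 4, 7, … form one track, and each other residue class forms its own.
Stream A: -5, ?, -45, 135, -405, 1215. Geometric with ratio -3.
Stream B: 1, 3, 6, 10, 15, 21. Triangular numbers n(n+1)/2 for n = 1, 2, ….
Stream C: 14, 14, 14, 14, 14. Always 14.
Stream A's pattern makes the blank 15.

15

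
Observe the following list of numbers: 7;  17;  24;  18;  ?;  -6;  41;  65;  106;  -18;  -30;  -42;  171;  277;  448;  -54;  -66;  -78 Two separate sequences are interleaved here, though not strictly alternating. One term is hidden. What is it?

6

The slot pattern repeats as AAABBB (period 6), so there are 2 interleaved tracks.
Stream A is 7, 17, 24, 41, 65, 106, 171, 277, 448, which is a Fibonacci-like recurrence a_n = a_{n-1} + a_{n-2}.
Stream B is 18, ?, -6, -18, -30, -42, -54, -66, -78, which is arithmetic, step −12.
The gap is stream B's term 2; the rule gives 6.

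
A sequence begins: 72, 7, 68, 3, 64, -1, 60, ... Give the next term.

-5

Split by position mod 2 into 2 tracks.
Track A: 72, 68, 64, 60 — arithmetic, step −4.
Track B: 7, 3, -1 — linear: a_n = 11 − 4·n.
Position 8 falls in track B as its term 4, giving -5.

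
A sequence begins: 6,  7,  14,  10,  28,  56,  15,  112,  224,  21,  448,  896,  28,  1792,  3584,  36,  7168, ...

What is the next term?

14336

Reading positions in blocks of 3 reveals the pattern ABB — 2 tracks woven together.
Stream A: 6, 10, 15, 21, 28, 36 — triangular numbers n(n+1)/2 for n = 3, 4, ….
Stream B: 7, 14, 28, 56, 112, 224, 448, 896, 1792, 3584, 7168 — multiplying by 2 each time.
Position 18 falls in stream B as its term 12, giving 14336.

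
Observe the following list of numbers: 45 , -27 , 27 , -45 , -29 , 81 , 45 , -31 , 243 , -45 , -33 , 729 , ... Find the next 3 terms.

45, -35, 2187

Split by position mod 3: positions 1, 4, 7, … form one track, and each other residue class forms its own.
Track A: 45, -45, 45, -45 — oscillating between 45 and -45.
Track B: -27, -29, -31, -33 — linear: a_n = -25 − 2·n.
Track C: 27, 81, 243, 729 — powers 3^3, 3^4, 3^5, ….
Position 13 → track A, term 5 = 45.
Position 14 falls in track B as its term 5, giving -35.
Position 15 → track C, term 5 = 2187.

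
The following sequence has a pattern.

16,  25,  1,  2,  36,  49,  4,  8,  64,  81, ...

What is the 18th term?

Reading positions in blocks of 4 reveals the pattern AABB — 2 tracks woven together.
Subsequence A is 16, 25, 36, 49, 64, 81, which is perfect squares starting at 4².
Subsequence B is 1, 2, 4, 8, which is successive powers of 2.
Position 18 → subsequence A, term 10 = 169.

169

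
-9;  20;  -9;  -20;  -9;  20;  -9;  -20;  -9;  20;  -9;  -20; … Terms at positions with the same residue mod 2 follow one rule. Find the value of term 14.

Odd-indexed and even-indexed terms follow separate rules.
Stream A: -9, -9, -9, -9, -9, -9 — the constant sequence -9.
Stream B: 20, -20, 20, -20, 20, -20 — oscillating between 20 and -20.
Position 14 falls in stream B as its term 7, giving 20.

20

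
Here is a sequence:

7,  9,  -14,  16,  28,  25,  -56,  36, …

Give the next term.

112

Split by position mod 2 into 2 tracks.
Track A: 7, -14, 28, -56. A geometric progression (common ratio -2).
Track B: 9, 16, 25, 36. Consecutive squares n² from n = 3.
Position 9 → track A, term 5 = 112.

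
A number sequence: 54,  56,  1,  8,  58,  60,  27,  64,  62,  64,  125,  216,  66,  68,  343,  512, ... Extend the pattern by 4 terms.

70, 72, 729, 1000

Positions follow the repeating pattern AABB; grouping by letter gives 2 tracks.
Stream A is 54, 56, 58, 60, 62, 64, 66, 68, which is arithmetic with common difference +2.
Stream B is 1, 8, 27, 64, 125, 216, 343, 512, which is the cubes 1³, 2³, 3³, ….
Term 17 comes from stream A (its 9th entry): 70.
Position 18 falls in stream A as its term 10, giving 72.
Position 19 → stream B, term 9 = 729.
Position 20 → stream B, term 10 = 1000.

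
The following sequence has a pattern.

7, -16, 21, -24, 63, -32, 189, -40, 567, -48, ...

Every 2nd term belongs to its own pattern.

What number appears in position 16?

The terms cycle through 2 interleaved subsequences.
Subsequence A: 7, 21, 63, 189, 567 — a geometric progression (common ratio 3).
Subsequence B: -16, -24, -32, -40, -48 — linear: a_n = -8 − 8·n.
Position 16 falls in subsequence B as its term 8, giving -72.

-72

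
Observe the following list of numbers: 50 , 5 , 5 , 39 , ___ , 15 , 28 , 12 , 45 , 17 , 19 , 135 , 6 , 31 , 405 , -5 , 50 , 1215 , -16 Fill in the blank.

7

Split by position mod 3 into 3 tracks.
Track A: 50, 39, 28, 17, 6, -5, -16 (arithmetic, step −11).
Track B: 5, ?, 12, 19, 31, 50 (Fibonacci-style (each term is the sum of the two before it)).
Track C: 5, 15, 45, 135, 405, 1215 (geometric, ×3 each step).
The gap is track B's term 2; the rule gives 7.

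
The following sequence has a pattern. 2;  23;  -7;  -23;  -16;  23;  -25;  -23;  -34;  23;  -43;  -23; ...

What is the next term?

Positions 1, 3, 5, … form one subsequence and positions 2, 4, 6, … form another.
Subsequence A: 2, -7, -16, -25, -34, -43 (subtracting 9 each time).
Subsequence B: 23, -23, 23, -23, 23, -23 (alternating ±23).
Position 13 → subsequence A, term 7 = -52.

-52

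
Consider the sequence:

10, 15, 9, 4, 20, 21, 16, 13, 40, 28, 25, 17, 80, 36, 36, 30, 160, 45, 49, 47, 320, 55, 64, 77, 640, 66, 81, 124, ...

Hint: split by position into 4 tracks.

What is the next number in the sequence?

Split by position mod 4 into 4 tracks.
Subsequence A: 10, 20, 40, 80, 160, 320, 640 — geometric with ratio 2.
Subsequence B: 15, 21, 28, 36, 45, 55, 66 — triangular numbers starting at T_5.
Subsequence C: 9, 16, 25, 36, 49, 64, 81 — the squares 3², 4², 5², ….
Subsequence D: 4, 13, 17, 30, 47, 77, 124 — a Fibonacci-like recurrence a_n = a_{n-1} + a_{n-2}.
Position 29 falls in subsequence A as its term 8, giving 1280.

1280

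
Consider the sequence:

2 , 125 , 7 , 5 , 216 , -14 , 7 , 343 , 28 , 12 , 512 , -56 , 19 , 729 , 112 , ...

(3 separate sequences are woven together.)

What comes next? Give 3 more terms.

31, 1000, -224

Taking every 3rd term gives 3 separate tracks.
Track A: 2, 5, 7, 12, 19 (a Fibonacci-like recurrence a_n = a_{n-1} + a_{n-2}).
Track B: 125, 216, 343, 512, 729 (consecutive cubes n³ from n = 5).
Track C: 7, -14, 28, -56, 112 (a geometric progression (common ratio -2)).
The 16th slot belongs to track A; its 6th term is 31.
The 17th slot belongs to track B; its 6th term is 1000.
The 18th slot belongs to track C; its 6th term is -224.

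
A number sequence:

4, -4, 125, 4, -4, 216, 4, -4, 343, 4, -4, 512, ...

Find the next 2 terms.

Positions follow the repeating pattern AAB; grouping by letter gives 2 tracks.
Stream A: 4, -4, 4, -4, 4, -4, 4, -4. The oscillation 4·(−1)^(n+1).
Stream B: 125, 216, 343, 512. Perfect cubes starting at 5³.
The 13th slot belongs to stream A; its 9th term is 4.
The 14th slot belongs to stream A; its 10th term is -4.

4, -4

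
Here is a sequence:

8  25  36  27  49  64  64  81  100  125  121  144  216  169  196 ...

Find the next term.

343

Positions follow the repeating pattern ABB; grouping by letter gives 2 tracks.
Stream A: 8, 27, 64, 125, 216 (consecutive cubes n³ from n = 2).
Stream B: 25, 36, 49, 64, 81, 100, 121, 144, 169, 196 (perfect squares starting at 5²).
The 16th slot belongs to stream A; its 6th term is 343.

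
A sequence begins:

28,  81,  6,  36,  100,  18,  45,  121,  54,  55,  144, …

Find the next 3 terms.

162, 66, 169

The terms cycle through 3 interleaved subsequences.
Subsequence A: 28, 36, 45, 55 (triangular numbers n(n+1)/2 for n = 7, 8, …).
Subsequence B: 81, 100, 121, 144 (consecutive squares n² from n = 9).
Subsequence C: 6, 18, 54 (geometric, ×3 each step).
Position 12 → subsequence C, term 4 = 162.
Position 13 → subsequence A, term 5 = 66.
The 14th slot belongs to subsequence B; its 5th term is 169.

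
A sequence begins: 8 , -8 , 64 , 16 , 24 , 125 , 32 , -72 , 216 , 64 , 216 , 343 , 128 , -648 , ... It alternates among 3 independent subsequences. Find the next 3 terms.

512, 256, 1944

Split by position mod 3: positions 1, 4, 7, … form one track, and each other residue class forms its own.
Subsequence A: 8, 16, 32, 64, 128 — successive powers of 2.
Subsequence B: -8, 24, -72, 216, -648 — a geometric progression (common ratio -3).
Subsequence C: 64, 125, 216, 343 — the cubes 4³, 5³, 6³, ….
Position 15 → subsequence C, term 5 = 512.
The 16th slot belongs to subsequence A; its 6th term is 256.
Position 17 falls in subsequence B as its term 6, giving 1944.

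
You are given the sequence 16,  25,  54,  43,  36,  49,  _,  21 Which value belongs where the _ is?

Positions follow the repeating pattern AABB; grouping by letter gives 2 tracks.
Stream A = 16, 25, 36, 49: consecutive squares n² from n = 4.
Stream B = 54, 43, ?, 21: linear: a_n = 65 − 11·n.
Filling stream B at index 3 by its rule yields 32.

32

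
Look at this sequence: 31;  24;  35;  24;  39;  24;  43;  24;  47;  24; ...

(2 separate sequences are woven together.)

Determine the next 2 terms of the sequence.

The terms cycle through 2 interleaved subsequences.
Track A = 31, 35, 39, 43, 47: arithmetic with common difference +4.
Track B = 24, 24, 24, 24, 24: always 24.
Position 11 → track A, term 6 = 51.
Position 12 falls in track B as its term 6, giving 24.

51, 24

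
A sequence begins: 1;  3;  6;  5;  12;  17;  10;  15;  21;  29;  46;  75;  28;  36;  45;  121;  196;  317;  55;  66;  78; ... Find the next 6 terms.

513, 830, 1343, 91, 105, 120

Positions follow the repeating pattern AAABBB; grouping by letter gives 2 tracks.
Stream A = 1, 3, 6, 10, 15, 21, 28, 36, 45, 55, 66, 78: triangular numbers starting at T_1.
Stream B = 5, 12, 17, 29, 46, 75, 121, 196, 317: each term equals the sum of the previous two.
Position 22 falls in stream B as its term 10, giving 513.
Position 23 falls in stream B as its term 11, giving 830.
The 24th slot belongs to stream B; its 12th term is 1343.
Position 25 → stream A, term 13 = 91.
Position 26 → stream A, term 14 = 105.
Position 27 → stream A, term 15 = 120.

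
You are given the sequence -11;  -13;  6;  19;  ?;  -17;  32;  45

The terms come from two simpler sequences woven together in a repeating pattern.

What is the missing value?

Positions follow the repeating pattern AABB; grouping by letter gives 2 tracks.
Track A: -11, -13, ?, -17 — subtracting 2 each time.
Track B: 6, 19, 32, 45 — arithmetic, step +13.
Filling track A at index 3 by its rule yields -15.

-15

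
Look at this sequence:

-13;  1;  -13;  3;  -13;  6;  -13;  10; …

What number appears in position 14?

28

Positions 1, 3, 5, … form one subsequence and positions 2, 4, 6, … form another.
Track A: -13, -13, -13, -13 (the constant sequence -13).
Track B: 1, 3, 6, 10 (triangular numbers n(n+1)/2 for n = 1, 2, …).
Position 14 → track B, term 7 = 28.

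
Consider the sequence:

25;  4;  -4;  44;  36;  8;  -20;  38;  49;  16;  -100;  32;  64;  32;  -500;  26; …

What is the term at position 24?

Read the sequence 4 terms at a time; column i is its own pattern.
Stream A: 25, 36, 49, 64. Consecutive squares n² from n = 5.
Stream B: 4, 8, 16, 32. Powers 2^2, 2^3, 2^4, ….
Stream C: -4, -20, -100, -500. Geometric with ratio 5.
Stream D: 44, 38, 32, 26. Arithmetic with common difference −6.
Position 24 falls in stream D as its term 6, giving 14.

14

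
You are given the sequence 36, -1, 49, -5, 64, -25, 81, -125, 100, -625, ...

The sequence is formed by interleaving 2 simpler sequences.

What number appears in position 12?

-3125

Positions 1, 3, 5, … form one subsequence and positions 2, 4, 6, … form another.
Stream A = 36, 49, 64, 81, 100: the squares 6², 7², 8², ….
Stream B = -1, -5, -25, -125, -625: multiplying by 5 each time.
Term 12 comes from stream B (its 6th entry): -3125.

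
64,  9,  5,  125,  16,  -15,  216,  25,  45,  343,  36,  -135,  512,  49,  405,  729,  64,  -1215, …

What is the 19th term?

Taking every 3rd term gives 3 separate tracks.
Stream A: 64, 125, 216, 343, 512, 729 (the cubes 4³, 5³, 6³, …).
Stream B: 9, 16, 25, 36, 49, 64 (the squares 3², 4², 5², …).
Stream C: 5, -15, 45, -135, 405, -1215 (geometric with ratio -3).
Position 19 falls in stream A as its term 7, giving 1000.

1000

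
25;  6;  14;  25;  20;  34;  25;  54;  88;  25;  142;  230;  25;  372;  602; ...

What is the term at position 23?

6676

Positions follow the repeating pattern ABB; grouping by letter gives 2 tracks.
Track A: 25, 25, 25, 25, 25. Always 25.
Track B: 6, 14, 20, 34, 54, 88, 142, 230, 372, 602. Each term equals the sum of the previous two.
Term 23 comes from track B (its 15th entry): 6676.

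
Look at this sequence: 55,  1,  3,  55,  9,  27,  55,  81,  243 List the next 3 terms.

55, 729, 2187

The slot pattern repeats as ABB (period 3), so there are 2 interleaved tracks.
Subsequence A: 55, 55, 55. Constant 55.
Subsequence B: 1, 3, 9, 27, 81, 243. Successive powers of 3.
Position 10 → subsequence A, term 4 = 55.
Term 11 comes from subsequence B (its 7th entry): 729.
Term 12 comes from subsequence B (its 8th entry): 2187.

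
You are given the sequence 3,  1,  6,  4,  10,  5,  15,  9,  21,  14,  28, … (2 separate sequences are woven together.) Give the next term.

The terms cycle through 2 interleaved subsequences.
Stream A: 3, 6, 10, 15, 21, 28. Triangular numbers starting at T_2.
Stream B: 1, 4, 5, 9, 14. Each term equals the sum of the previous two.
Position 12 → stream B, term 6 = 23.

23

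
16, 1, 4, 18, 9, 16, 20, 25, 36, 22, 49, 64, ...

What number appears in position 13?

Reading positions in blocks of 3 reveals the pattern ABB — 2 tracks woven together.
Stream A = 16, 18, 20, 22: arithmetic with common difference +2.
Stream B = 1, 4, 9, 16, 25, 36, 49, 64: the squares 1², 2², 3², ….
Position 13 → stream A, term 5 = 24.

24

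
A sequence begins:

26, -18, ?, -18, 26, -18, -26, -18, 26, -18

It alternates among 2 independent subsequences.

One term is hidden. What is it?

Split by position mod 2 into 2 tracks.
Track A: 26, ?, 26, -26, 26 (the oscillation 26·(−1)^(n+1)).
Track B: -18, -18, -18, -18, -18 (constant -18).
The gap is track A's term 2; the rule gives -26.

-26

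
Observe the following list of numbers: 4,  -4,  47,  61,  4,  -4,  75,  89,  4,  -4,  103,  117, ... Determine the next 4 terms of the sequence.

The slot pattern repeats as AABB (period 4), so there are 2 interleaved tracks.
Track A is 4, -4, 4, -4, 4, -4, which is the oscillation 4·(−1)^(n+1).
Track B is 47, 61, 75, 89, 103, 117, which is arithmetic with common difference +14.
The 13th slot belongs to track A; its 7th term is 4.
Term 14 comes from track A (its 8th entry): -4.
The 15th slot belongs to track B; its 7th term is 131.
Position 16 → track B, term 8 = 145.

4, -4, 131, 145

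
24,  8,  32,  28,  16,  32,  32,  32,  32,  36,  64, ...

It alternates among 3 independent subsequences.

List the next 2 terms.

Taking every 3rd term gives 3 separate tracks.
Track A: 24, 28, 32, 36 (adding 4 each time).
Track B: 8, 16, 32, 64 (powers of 2).
Track C: 32, 32, 32 (always 32).
The 12th slot belongs to track C; its 4th term is 32.
The 13th slot belongs to track A; its 5th term is 40.

32, 40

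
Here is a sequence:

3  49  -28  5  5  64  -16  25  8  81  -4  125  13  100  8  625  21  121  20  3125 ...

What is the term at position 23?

Split by position mod 4: positions 1, 5, 9, … form one track, and each other residue class forms its own.
Track A: 3, 5, 8, 13, 21 (Fibonacci-style (each term is the sum of the two before it)).
Track B: 49, 64, 81, 100, 121 (perfect squares starting at 7²).
Track C: -28, -16, -4, 8, 20 (arithmetic, step +12).
Track D: 5, 25, 125, 625, 3125 (successive powers of 5).
Term 23 comes from track C (its 6th entry): 32.

32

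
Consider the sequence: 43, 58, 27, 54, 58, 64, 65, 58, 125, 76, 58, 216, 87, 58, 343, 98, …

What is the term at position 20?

Split by position mod 3 into 3 tracks.
Track A: 43, 54, 65, 76, 87, 98. Arithmetic, step +11.
Track B: 58, 58, 58, 58, 58. Constant 58.
Track C: 27, 64, 125, 216, 343. Consecutive cubes n³ from n = 3.
Term 20 comes from track B (its 7th entry): 58.

58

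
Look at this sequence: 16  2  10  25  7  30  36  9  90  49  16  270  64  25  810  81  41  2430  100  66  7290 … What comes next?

121

Read the sequence 3 terms at a time; column i is its own pattern.
Track A: 16, 25, 36, 49, 64, 81, 100 — perfect squares starting at 4².
Track B: 2, 7, 9, 16, 25, 41, 66 — a Fibonacci-like recurrence a_n = a_{n-1} + a_{n-2}.
Track C: 10, 30, 90, 270, 810, 2430, 7290 — multiplying by 3 each time.
Position 22 falls in track A as its term 8, giving 121.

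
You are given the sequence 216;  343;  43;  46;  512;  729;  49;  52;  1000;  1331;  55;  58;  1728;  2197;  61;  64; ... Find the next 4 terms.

2744, 3375, 67, 70

The slot pattern repeats as AABB (period 4), so there are 2 interleaved tracks.
Track A is 216, 343, 512, 729, 1000, 1331, 1728, 2197, which is consecutive cubes n³ from n = 6.
Track B is 43, 46, 49, 52, 55, 58, 61, 64, which is linear: a_n = 40 + 3·n.
Position 17 → track A, term 9 = 2744.
Position 18 falls in track A as its term 10, giving 3375.
The 19th slot belongs to track B; its 9th term is 67.
The 20th slot belongs to track B; its 10th term is 70.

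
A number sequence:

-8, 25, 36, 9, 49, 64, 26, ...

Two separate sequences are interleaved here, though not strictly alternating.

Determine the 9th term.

100

The slot pattern repeats as ABB (period 3), so there are 2 interleaved tracks.
Stream A = -8, 9, 26: adding 17 each time.
Stream B = 25, 36, 49, 64: perfect squares starting at 5².
Position 9 falls in stream B as its term 6, giving 100.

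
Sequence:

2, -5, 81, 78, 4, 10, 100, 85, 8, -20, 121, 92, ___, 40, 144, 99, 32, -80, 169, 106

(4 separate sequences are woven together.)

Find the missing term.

The terms cycle through 4 interleaved subsequences.
Stream A: 2, 4, 8, ?, 32 — powers 2^1, 2^2, 2^3, ….
Stream B: -5, 10, -20, 40, -80 — a geometric progression (common ratio -2).
Stream C: 81, 100, 121, 144, 169 — the squares 9², 10², 11², ….
Stream D: 78, 85, 92, 99, 106 — linear: a_n = 71 + 7·n.
Stream A's pattern makes the blank 16.

16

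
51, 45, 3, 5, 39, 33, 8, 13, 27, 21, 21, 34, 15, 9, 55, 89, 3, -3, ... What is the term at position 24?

610

The slot pattern repeats as AABB (period 4), so there are 2 interleaved tracks.
Track A: 51, 45, 39, 33, 27, 21, 15, 9, 3, -3 (arithmetic, step −6).
Track B: 3, 5, 8, 13, 21, 34, 55, 89 (a Fibonacci-like recurrence a_n = a_{n-1} + a_{n-2}).
Term 24 comes from track B (its 12th entry): 610.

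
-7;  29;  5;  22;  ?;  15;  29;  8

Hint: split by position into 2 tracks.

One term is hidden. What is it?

17

Split by position mod 2 into 2 tracks.
Track A = -7, 5, ?, 29: arithmetic, step +12.
Track B = 29, 22, 15, 8: subtracting 7 each time.
Filling track A at index 3 by its rule yields 17.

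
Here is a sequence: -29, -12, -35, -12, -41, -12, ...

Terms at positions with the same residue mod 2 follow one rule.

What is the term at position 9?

-53

The terms cycle through 2 interleaved subsequences.
Track A: -29, -35, -41 — linear: a_n = -23 − 6·n.
Track B: -12, -12, -12 — constant -12.
Position 9 → track A, term 5 = -53.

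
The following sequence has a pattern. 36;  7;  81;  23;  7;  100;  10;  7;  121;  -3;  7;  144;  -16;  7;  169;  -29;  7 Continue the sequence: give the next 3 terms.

196, -42, 7

Taking every 3rd term gives 3 separate tracks.
Track A = 36, 23, 10, -3, -16, -29: subtracting 13 each time.
Track B = 7, 7, 7, 7, 7, 7: always 7.
Track C = 81, 100, 121, 144, 169: perfect squares starting at 9².
Position 18 → track C, term 6 = 196.
Position 19 falls in track A as its term 7, giving -42.
Position 20 → track B, term 7 = 7.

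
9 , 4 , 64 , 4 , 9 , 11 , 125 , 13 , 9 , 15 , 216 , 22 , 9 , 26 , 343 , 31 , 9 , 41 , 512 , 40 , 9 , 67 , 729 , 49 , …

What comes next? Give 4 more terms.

9, 108, 1000, 58

Read the sequence 4 terms at a time; column i is its own pattern.
Stream A: 9, 9, 9, 9, 9, 9. The constant sequence 9.
Stream B: 4, 11, 15, 26, 41, 67. Each term equals the sum of the previous two.
Stream C: 64, 125, 216, 343, 512, 729. Perfect cubes starting at 4³.
Stream D: 4, 13, 22, 31, 40, 49. Adding 9 each time.
Term 25 comes from stream A (its 7th entry): 9.
Position 26 falls in stream B as its term 7, giving 108.
Position 27 falls in stream C as its term 7, giving 1000.
Position 28 falls in stream D as its term 7, giving 58.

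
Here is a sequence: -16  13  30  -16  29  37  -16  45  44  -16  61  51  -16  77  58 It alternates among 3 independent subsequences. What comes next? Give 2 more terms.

Taking every 3rd term gives 3 separate tracks.
Subsequence A = -16, -16, -16, -16, -16: always -16.
Subsequence B = 13, 29, 45, 61, 77: arithmetic with common difference +16.
Subsequence C = 30, 37, 44, 51, 58: linear: a_n = 23 + 7·n.
Position 16 falls in subsequence A as its term 6, giving -16.
Position 17 → subsequence B, term 6 = 93.

-16, 93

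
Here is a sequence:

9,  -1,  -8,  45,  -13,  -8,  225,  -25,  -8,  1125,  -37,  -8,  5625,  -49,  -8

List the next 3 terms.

Split by position mod 3 into 3 tracks.
Subsequence A: 9, 45, 225, 1125, 5625 — geometric, ×5 each step.
Subsequence B: -1, -13, -25, -37, -49 — subtracting 12 each time.
Subsequence C: -8, -8, -8, -8, -8 — always -8.
Position 16 falls in subsequence A as its term 6, giving 28125.
Term 17 comes from subsequence B (its 6th entry): -61.
Term 18 comes from subsequence C (its 6th entry): -8.

28125, -61, -8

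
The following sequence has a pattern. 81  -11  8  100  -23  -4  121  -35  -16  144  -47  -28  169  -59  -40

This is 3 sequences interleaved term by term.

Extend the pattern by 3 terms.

196, -71, -52

Split by position mod 3: positions 1, 4, 7, … form one track, and each other residue class forms its own.
Stream A: 81, 100, 121, 144, 169 (consecutive squares n² from n = 9).
Stream B: -11, -23, -35, -47, -59 (arithmetic with common difference −12).
Stream C: 8, -4, -16, -28, -40 (arithmetic with common difference −12).
Position 16 falls in stream A as its term 6, giving 196.
Position 17 → stream B, term 6 = -71.
Term 18 comes from stream C (its 6th entry): -52.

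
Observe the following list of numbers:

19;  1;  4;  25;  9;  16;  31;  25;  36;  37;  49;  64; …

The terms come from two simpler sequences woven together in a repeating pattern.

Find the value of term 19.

Reading positions in blocks of 3 reveals the pattern ABB — 2 tracks woven together.
Subsequence A = 19, 25, 31, 37: linear: a_n = 13 + 6·n.
Subsequence B = 1, 4, 9, 16, 25, 36, 49, 64: perfect squares starting at 1².
Position 19 → subsequence A, term 7 = 55.

55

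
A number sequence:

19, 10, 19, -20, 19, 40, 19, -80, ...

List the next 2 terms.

Positions 1, 3, 5, … form one subsequence and positions 2, 4, 6, … form another.
Track A: 19, 19, 19, 19 (always 19).
Track B: 10, -20, 40, -80 (a geometric progression (common ratio -2)).
Position 9 → track A, term 5 = 19.
The 10th slot belongs to track B; its 5th term is 160.

19, 160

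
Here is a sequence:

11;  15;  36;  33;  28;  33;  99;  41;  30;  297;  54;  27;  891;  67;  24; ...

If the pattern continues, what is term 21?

18

The terms cycle through 3 interleaved subsequences.
Stream A: 11, 33, 99, 297, 891 — geometric with ratio 3.
Stream B: 15, 28, 41, 54, 67 — linear: a_n = 2 + 13·n.
Stream C: 36, 33, 30, 27, 24 — linear: a_n = 39 − 3·n.
Position 21 falls in stream C as its term 7, giving 18.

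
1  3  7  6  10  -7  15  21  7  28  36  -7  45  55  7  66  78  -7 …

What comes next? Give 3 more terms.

Positions follow the repeating pattern AAB; grouping by letter gives 2 tracks.
Track A: 1, 3, 6, 10, 15, 21, 28, 36, 45, 55, 66, 78 (the triangular numbers T_1, T_2, …).
Track B: 7, -7, 7, -7, 7, -7 (the oscillation 7·(−1)^(n+1)).
The 19th slot belongs to track A; its 13th term is 91.
Term 20 comes from track A (its 14th entry): 105.
Position 21 falls in track B as its term 7, giving 7.

91, 105, 7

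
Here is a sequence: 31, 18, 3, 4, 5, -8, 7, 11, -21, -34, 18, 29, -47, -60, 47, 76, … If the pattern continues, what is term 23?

322

Reading positions in blocks of 4 reveals the pattern AABB — 2 tracks woven together.
Subsequence A: 31, 18, 5, -8, -21, -34, -47, -60 (linear: a_n = 44 − 13·n).
Subsequence B: 3, 4, 7, 11, 18, 29, 47, 76 (Fibonacci-style (each term is the sum of the two before it)).
The 23rd slot belongs to subsequence B; its 11th term is 322.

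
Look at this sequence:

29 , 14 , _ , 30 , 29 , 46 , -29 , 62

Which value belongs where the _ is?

-29

The terms cycle through 2 interleaved subsequences.
Subsequence A: 29, ?, 29, -29 — oscillating between 29 and -29.
Subsequence B: 14, 30, 46, 62 — adding 16 each time.
Filling subsequence A at index 2 by its rule yields -29.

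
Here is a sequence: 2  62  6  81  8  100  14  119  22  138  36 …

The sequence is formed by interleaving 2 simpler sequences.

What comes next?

The terms cycle through 2 interleaved subsequences.
Track A: 2, 6, 8, 14, 22, 36 — Fibonacci-style (each term is the sum of the two before it).
Track B: 62, 81, 100, 119, 138 — adding 19 each time.
Position 12 falls in track B as its term 6, giving 157.

157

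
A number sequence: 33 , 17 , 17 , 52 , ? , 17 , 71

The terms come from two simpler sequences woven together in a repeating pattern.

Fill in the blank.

17

Positions follow the repeating pattern ABB; grouping by letter gives 2 tracks.
Track A: 33, 52, 71. Linear: a_n = 14 + 19·n.
Track B: 17, 17, ?, 17. Constant 17.
Filling track B at index 3 by its rule yields 17.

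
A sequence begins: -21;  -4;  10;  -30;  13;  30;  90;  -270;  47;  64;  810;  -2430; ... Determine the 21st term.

Reading positions in blocks of 4 reveals the pattern AABB — 2 tracks woven together.
Stream A: -21, -4, 13, 30, 47, 64 — arithmetic with common difference +17.
Stream B: 10, -30, 90, -270, 810, -2430 — multiplying by -3 each time.
Position 21 falls in stream A as its term 11, giving 149.

149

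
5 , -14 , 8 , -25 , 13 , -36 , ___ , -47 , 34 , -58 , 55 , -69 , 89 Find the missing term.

21

Split by position mod 2 into 2 tracks.
Subsequence A: 5, 8, 13, ?, 34, 55, 89. A Fibonacci-like recurrence a_n = a_{n-1} + a_{n-2}.
Subsequence B: -14, -25, -36, -47, -58, -69. Subtracting 11 each time.
The gap is subsequence A's term 4; the rule gives 21.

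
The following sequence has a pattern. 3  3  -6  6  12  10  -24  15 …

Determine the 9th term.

Taking every 2nd term gives 2 separate tracks.
Subsequence A: 3, -6, 12, -24 — a geometric progression (common ratio -2).
Subsequence B: 3, 6, 10, 15 — triangular numbers starting at T_2.
Position 9 falls in subsequence A as its term 5, giving 48.

48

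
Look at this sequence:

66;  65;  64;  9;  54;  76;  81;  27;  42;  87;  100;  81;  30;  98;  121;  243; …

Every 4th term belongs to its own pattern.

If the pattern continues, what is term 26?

Split by position mod 4: positions 1, 5, 9, … form one track, and each other residue class forms its own.
Subsequence A = 66, 54, 42, 30: arithmetic with common difference −12.
Subsequence B = 65, 76, 87, 98: arithmetic, step +11.
Subsequence C = 64, 81, 100, 121: the squares 8², 9², 10², ….
Subsequence D = 9, 27, 81, 243: successive powers of 3.
Position 26 → subsequence B, term 7 = 131.

131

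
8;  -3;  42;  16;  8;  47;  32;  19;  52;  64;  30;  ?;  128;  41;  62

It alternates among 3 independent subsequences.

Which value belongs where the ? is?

57

The terms cycle through 3 interleaved subsequences.
Track A: 8, 16, 32, 64, 128 — powers 2^3, 2^4, 2^5, ….
Track B: -3, 8, 19, 30, 41 — adding 11 each time.
Track C: 42, 47, 52, ?, 62 — arithmetic with common difference +5.
So the missing entry in track C is 57.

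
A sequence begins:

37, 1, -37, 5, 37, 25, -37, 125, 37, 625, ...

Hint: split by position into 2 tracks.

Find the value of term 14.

15625

Positions 1, 3, 5, … form one subsequence and positions 2, 4, 6, … form another.
Track A = 37, -37, 37, -37, 37: oscillating between 37 and -37.
Track B = 1, 5, 25, 125, 625: powers of 5.
Term 14 comes from track B (its 7th entry): 15625.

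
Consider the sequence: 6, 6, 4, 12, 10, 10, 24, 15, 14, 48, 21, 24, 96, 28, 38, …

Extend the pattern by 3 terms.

192, 36, 62

Split by position mod 3: positions 1, 4, 7, … form one track, and each other residue class forms its own.
Track A is 6, 12, 24, 48, 96, which is geometric with ratio 2.
Track B is 6, 10, 15, 21, 28, which is triangular numbers starting at T_3.
Track C is 4, 10, 14, 24, 38, which is a Fibonacci-like recurrence a_n = a_{n-1} + a_{n-2}.
Term 16 comes from track A (its 6th entry): 192.
Term 17 comes from track B (its 6th entry): 36.
Position 18 → track C, term 6 = 62.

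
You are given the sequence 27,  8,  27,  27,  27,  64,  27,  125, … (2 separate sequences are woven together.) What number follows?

27

Odd-indexed and even-indexed terms follow separate rules.
Stream A: 27, 27, 27, 27. The constant sequence 27.
Stream B: 8, 27, 64, 125. The cubes 2³, 3³, 4³, ….
The 9th slot belongs to stream A; its 5th term is 27.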